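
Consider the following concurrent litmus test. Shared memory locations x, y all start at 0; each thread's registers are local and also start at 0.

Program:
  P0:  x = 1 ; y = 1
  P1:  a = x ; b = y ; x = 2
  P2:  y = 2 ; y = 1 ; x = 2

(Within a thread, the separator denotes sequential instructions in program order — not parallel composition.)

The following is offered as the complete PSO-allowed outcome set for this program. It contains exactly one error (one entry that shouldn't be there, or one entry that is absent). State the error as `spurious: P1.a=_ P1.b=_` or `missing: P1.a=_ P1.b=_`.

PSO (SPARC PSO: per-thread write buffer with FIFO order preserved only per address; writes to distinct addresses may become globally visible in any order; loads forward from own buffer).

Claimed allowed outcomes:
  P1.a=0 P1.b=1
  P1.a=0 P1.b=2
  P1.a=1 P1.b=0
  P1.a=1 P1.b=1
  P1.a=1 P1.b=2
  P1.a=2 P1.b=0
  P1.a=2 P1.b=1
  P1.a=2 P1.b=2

missing: P1.a=0 P1.b=0

outcome vector order: (P1.a,P1.b)
under PSO → 00 01 02 10 11 12 20 21 22
PSO∖claimed = {00}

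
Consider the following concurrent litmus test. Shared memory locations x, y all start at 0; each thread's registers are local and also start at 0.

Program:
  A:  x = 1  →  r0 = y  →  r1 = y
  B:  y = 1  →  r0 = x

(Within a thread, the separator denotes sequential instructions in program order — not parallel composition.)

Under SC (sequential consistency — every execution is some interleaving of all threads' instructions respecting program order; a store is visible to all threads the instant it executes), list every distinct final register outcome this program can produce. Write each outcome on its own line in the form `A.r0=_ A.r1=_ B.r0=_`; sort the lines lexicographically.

A.r0=0 A.r1=0 B.r0=1
A.r0=0 A.r1=1 B.r0=1
A.r0=1 A.r1=1 B.r0=0
A.r0=1 A.r1=1 B.r0=1

outcome vector order: (A.r0,A.r1,B.r0)
|SC outcomes| = 4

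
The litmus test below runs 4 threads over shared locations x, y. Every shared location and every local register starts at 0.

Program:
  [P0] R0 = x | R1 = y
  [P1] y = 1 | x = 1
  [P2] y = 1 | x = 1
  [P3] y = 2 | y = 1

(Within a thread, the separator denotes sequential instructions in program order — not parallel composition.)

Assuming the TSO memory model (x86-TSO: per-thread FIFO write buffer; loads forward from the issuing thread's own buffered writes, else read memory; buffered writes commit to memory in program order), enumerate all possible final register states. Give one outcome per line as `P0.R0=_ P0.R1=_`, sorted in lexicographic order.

P0.R0=0 P0.R1=0
P0.R0=0 P0.R1=1
P0.R0=0 P0.R1=2
P0.R0=1 P0.R1=1
P0.R0=1 P0.R1=2

outcome vector order: (P0.R0,P0.R1)
|TSO outcomes| = 5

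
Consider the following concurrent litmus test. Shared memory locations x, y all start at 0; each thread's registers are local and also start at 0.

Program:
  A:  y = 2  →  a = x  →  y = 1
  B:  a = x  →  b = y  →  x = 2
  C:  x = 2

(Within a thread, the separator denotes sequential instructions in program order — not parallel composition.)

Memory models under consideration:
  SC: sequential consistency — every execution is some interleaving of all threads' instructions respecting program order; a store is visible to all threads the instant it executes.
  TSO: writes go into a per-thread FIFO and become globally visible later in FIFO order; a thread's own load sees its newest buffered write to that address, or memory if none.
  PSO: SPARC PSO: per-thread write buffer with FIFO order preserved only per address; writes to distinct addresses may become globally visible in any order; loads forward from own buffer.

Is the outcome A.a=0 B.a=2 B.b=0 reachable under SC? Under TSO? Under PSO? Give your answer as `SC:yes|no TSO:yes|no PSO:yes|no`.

SC:no TSO:yes PSO:yes

outcome vector order: (A.a,B.a,B.b)
SC: 11 outcomes — {0/0/0 0/0/1 0/0/2 0/2/1 0/2/2 2/0/0 2/0/1 2/0/2 2/2/0 2/2/1 2/2/2}
TSO: 12 outcomes — {0/0/0 0/0/1 0/0/2 0/2/0 0/2/1 0/2/2 2/0/0 2/0/1 2/0/2 2/2/0 2/2/1 2/2/2}
PSO: 12 outcomes — {0/0/0 0/0/1 0/0/2 0/2/0 0/2/1 0/2/2 2/0/0 2/0/1 2/0/2 2/2/0 2/2/1 2/2/2}
target 0/2/0 ∈ {TSO,PSO}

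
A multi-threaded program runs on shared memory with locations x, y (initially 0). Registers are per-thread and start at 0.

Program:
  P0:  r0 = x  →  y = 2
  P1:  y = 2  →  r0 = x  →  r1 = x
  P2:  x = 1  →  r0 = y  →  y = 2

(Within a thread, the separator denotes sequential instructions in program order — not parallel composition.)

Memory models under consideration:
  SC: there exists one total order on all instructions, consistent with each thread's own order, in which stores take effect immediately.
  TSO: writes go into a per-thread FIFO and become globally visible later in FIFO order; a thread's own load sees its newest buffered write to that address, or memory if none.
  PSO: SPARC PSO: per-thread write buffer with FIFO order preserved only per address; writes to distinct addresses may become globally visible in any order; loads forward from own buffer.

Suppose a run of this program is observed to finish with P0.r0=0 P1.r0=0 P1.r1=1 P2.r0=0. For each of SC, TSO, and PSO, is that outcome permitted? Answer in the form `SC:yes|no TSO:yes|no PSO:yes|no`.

outcome vector order: (P0.r0,P1.r0,P1.r1,P2.r0)
under SC → (0,0,0,2); (0,0,1,2); (0,1,1,0); (0,1,1,2); (1,0,0,2); (1,0,1,2); (1,1,1,0); (1,1,1,2)
under TSO → (0,0,0,0); (0,0,0,2); (0,0,1,0); (0,0,1,2); (0,1,1,0); (0,1,1,2); (1,0,0,0); (1,0,0,2); (1,0,1,0); (1,0,1,2); (1,1,1,0); (1,1,1,2)
under PSO → (0,0,0,0); (0,0,0,2); (0,0,1,0); (0,0,1,2); (0,1,1,0); (0,1,1,2); (1,0,0,0); (1,0,0,2); (1,0,1,0); (1,0,1,2); (1,1,1,0); (1,1,1,2)
target (0,0,1,0) ∈ {TSO,PSO}

SC:no TSO:yes PSO:yes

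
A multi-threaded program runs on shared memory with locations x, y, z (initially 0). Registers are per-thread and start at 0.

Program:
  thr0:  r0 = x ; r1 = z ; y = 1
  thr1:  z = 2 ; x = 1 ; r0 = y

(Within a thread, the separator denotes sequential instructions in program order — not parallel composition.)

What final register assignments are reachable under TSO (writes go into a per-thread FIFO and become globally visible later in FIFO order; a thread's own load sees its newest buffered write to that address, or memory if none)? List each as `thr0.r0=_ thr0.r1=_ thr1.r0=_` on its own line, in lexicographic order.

thr0.r0=0 thr0.r1=0 thr1.r0=0
thr0.r0=0 thr0.r1=0 thr1.r0=1
thr0.r0=0 thr0.r1=2 thr1.r0=0
thr0.r0=0 thr0.r1=2 thr1.r0=1
thr0.r0=1 thr0.r1=2 thr1.r0=0
thr0.r0=1 thr0.r1=2 thr1.r0=1

outcome vector order: (thr0.r0,thr0.r1,thr1.r0)
|TSO outcomes| = 6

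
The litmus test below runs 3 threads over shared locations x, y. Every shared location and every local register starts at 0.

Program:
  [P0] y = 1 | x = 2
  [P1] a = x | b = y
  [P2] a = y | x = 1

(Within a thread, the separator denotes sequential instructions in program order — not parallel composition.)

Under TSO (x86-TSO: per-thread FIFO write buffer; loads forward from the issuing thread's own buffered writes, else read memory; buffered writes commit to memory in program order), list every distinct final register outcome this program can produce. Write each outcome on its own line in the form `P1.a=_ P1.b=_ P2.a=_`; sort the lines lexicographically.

P1.a=0 P1.b=0 P2.a=0
P1.a=0 P1.b=0 P2.a=1
P1.a=0 P1.b=1 P2.a=0
P1.a=0 P1.b=1 P2.a=1
P1.a=1 P1.b=0 P2.a=0
P1.a=1 P1.b=1 P2.a=0
P1.a=1 P1.b=1 P2.a=1
P1.a=2 P1.b=1 P2.a=0
P1.a=2 P1.b=1 P2.a=1

outcome vector order: (P1.a,P1.b,P2.a)
|TSO outcomes| = 9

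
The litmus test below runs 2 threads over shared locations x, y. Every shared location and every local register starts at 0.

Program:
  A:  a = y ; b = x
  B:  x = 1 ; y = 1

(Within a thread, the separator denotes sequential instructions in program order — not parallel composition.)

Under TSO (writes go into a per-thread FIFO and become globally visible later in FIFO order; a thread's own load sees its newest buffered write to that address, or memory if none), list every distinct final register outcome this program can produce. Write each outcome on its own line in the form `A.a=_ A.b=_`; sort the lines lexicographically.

outcome vector order: (A.a,A.b)
|TSO outcomes| = 3

A.a=0 A.b=0
A.a=0 A.b=1
A.a=1 A.b=1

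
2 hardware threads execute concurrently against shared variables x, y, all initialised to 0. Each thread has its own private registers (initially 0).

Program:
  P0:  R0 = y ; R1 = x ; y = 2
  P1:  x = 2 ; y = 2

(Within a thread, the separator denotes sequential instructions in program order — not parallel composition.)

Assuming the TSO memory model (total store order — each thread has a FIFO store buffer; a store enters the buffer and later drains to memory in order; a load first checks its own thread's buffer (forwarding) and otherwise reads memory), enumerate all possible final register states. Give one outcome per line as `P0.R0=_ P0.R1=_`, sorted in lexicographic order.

P0.R0=0 P0.R1=0
P0.R0=0 P0.R1=2
P0.R0=2 P0.R1=2

outcome vector order: (P0.R0,P0.R1)
|TSO outcomes| = 3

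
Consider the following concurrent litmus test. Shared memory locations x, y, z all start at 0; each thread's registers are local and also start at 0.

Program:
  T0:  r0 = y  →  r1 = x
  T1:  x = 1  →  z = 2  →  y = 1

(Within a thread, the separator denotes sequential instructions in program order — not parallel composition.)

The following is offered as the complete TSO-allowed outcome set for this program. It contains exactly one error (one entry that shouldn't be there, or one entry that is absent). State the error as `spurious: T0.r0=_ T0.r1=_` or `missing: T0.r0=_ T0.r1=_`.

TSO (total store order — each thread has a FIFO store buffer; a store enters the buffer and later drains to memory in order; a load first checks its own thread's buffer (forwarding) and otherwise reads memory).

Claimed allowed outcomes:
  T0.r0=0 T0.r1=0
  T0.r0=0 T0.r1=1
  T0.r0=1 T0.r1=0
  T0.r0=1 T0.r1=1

spurious: T0.r0=1 T0.r1=0

outcome vector order: (T0.r0,T0.r1)
TSO: 3 outcomes — {(0,0); (0,1); (1,1)}
claimed∖TSO = {(1,0)}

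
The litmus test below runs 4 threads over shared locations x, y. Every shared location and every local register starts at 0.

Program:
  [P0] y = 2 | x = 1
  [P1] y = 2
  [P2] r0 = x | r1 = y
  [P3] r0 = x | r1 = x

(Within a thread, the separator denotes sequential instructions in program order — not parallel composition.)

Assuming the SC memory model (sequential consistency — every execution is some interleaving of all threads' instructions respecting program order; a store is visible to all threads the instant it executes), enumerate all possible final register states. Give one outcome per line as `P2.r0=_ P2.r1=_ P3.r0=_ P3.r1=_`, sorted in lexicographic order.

outcome vector order: (P2.r0,P2.r1,P3.r0,P3.r1)
|SC outcomes| = 9

P2.r0=0 P2.r1=0 P3.r0=0 P3.r1=0
P2.r0=0 P2.r1=0 P3.r0=0 P3.r1=1
P2.r0=0 P2.r1=0 P3.r0=1 P3.r1=1
P2.r0=0 P2.r1=2 P3.r0=0 P3.r1=0
P2.r0=0 P2.r1=2 P3.r0=0 P3.r1=1
P2.r0=0 P2.r1=2 P3.r0=1 P3.r1=1
P2.r0=1 P2.r1=2 P3.r0=0 P3.r1=0
P2.r0=1 P2.r1=2 P3.r0=0 P3.r1=1
P2.r0=1 P2.r1=2 P3.r0=1 P3.r1=1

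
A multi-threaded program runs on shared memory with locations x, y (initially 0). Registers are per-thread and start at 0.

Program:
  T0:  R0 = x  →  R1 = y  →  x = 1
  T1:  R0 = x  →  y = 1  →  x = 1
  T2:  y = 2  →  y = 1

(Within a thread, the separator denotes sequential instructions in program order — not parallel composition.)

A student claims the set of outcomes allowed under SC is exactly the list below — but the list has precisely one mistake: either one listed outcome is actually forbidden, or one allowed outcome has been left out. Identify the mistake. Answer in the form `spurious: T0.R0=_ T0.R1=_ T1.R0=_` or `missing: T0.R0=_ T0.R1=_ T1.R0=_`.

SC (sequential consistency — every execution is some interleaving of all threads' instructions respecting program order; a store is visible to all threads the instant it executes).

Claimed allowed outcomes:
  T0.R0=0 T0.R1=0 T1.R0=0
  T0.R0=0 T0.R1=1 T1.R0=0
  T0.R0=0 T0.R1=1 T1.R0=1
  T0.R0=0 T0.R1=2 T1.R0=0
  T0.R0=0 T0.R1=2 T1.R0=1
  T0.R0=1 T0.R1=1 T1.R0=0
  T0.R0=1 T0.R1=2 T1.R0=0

outcome vector order: (T0.R0,T0.R1,T1.R0)
[SC] allowed = {<0 0 0>, <0 0 1>, <0 1 0>, <0 1 1>, <0 2 0>, <0 2 1>, <1 1 0>, <1 2 0>}
SC∖claimed = {<0 0 1>}

missing: T0.R0=0 T0.R1=0 T1.R0=1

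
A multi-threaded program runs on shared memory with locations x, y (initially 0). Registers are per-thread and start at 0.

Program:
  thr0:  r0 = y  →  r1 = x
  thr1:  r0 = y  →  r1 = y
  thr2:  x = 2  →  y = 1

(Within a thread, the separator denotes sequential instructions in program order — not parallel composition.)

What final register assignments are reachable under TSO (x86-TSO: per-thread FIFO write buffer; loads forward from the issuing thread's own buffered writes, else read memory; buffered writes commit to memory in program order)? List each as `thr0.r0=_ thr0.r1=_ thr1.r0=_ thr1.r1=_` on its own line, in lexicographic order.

thr0.r0=0 thr0.r1=0 thr1.r0=0 thr1.r1=0
thr0.r0=0 thr0.r1=0 thr1.r0=0 thr1.r1=1
thr0.r0=0 thr0.r1=0 thr1.r0=1 thr1.r1=1
thr0.r0=0 thr0.r1=2 thr1.r0=0 thr1.r1=0
thr0.r0=0 thr0.r1=2 thr1.r0=0 thr1.r1=1
thr0.r0=0 thr0.r1=2 thr1.r0=1 thr1.r1=1
thr0.r0=1 thr0.r1=2 thr1.r0=0 thr1.r1=0
thr0.r0=1 thr0.r1=2 thr1.r0=0 thr1.r1=1
thr0.r0=1 thr0.r1=2 thr1.r0=1 thr1.r1=1

outcome vector order: (thr0.r0,thr0.r1,thr1.r0,thr1.r1)
|TSO outcomes| = 9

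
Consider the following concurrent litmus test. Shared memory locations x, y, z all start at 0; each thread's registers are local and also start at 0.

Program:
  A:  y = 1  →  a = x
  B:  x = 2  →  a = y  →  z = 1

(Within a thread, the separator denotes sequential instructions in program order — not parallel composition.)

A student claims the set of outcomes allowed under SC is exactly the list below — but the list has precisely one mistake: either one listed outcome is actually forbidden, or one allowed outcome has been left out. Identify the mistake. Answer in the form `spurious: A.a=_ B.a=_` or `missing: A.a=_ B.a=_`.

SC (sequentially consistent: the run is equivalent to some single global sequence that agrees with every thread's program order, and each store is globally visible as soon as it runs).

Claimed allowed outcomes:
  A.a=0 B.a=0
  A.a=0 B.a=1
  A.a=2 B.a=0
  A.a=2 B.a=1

outcome vector order: (A.a,B.a)
SC (3): 0/1; 2/0; 2/1
claimed∖SC = {0/0}

spurious: A.a=0 B.a=0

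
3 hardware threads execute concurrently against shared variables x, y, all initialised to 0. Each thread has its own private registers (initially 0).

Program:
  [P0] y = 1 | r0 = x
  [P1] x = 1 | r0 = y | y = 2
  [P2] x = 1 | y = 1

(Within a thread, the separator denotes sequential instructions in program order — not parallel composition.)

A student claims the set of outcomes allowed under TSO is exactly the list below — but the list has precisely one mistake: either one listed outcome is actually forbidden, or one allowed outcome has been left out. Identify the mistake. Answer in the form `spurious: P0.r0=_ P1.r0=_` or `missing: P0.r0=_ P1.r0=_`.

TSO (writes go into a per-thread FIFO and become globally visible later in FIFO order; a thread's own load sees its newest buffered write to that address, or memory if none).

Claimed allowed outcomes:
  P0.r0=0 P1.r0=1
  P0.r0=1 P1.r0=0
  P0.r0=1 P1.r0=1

missing: P0.r0=0 P1.r0=0

outcome vector order: (P0.r0,P1.r0)
TSO: 4 outcomes — {(0,0); (0,1); (1,0); (1,1)}
TSO∖claimed = {(0,0)}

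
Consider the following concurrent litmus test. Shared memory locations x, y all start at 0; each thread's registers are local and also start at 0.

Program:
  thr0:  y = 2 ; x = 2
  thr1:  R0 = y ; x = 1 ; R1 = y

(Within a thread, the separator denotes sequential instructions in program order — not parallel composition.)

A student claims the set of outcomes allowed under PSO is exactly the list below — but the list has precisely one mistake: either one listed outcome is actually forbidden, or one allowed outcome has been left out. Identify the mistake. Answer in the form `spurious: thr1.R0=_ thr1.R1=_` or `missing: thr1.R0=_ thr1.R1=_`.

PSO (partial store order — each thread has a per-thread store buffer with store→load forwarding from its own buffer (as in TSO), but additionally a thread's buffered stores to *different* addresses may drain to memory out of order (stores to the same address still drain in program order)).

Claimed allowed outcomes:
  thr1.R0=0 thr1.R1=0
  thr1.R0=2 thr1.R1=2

missing: thr1.R0=0 thr1.R1=2

outcome vector order: (thr1.R0,thr1.R1)
PSO: 3 outcomes — {<0 0>, <0 2>, <2 2>}
PSO∖claimed = {<0 2>}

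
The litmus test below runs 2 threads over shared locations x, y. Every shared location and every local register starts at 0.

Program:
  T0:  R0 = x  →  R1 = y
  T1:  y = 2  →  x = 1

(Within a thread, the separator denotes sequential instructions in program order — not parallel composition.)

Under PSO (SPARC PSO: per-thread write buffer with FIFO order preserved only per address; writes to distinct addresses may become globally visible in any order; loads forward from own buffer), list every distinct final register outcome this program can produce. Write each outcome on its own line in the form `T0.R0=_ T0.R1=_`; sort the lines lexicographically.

outcome vector order: (T0.R0,T0.R1)
|PSO outcomes| = 4

T0.R0=0 T0.R1=0
T0.R0=0 T0.R1=2
T0.R0=1 T0.R1=0
T0.R0=1 T0.R1=2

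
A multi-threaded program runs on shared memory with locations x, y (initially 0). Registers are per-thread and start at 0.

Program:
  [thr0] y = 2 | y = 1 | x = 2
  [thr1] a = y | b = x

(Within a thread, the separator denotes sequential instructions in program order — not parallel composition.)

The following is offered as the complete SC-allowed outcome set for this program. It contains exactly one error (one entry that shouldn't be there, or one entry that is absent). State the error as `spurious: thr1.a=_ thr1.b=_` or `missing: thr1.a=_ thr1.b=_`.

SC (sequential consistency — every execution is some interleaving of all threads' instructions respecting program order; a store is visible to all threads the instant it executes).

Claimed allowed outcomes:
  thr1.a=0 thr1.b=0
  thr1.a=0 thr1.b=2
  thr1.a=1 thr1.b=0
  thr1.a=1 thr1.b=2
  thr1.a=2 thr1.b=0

outcome vector order: (thr1.a,thr1.b)
[SC] allowed = {<0 0> <0 2> <1 0> <1 2> <2 0> <2 2>}
SC∖claimed = {<2 2>}

missing: thr1.a=2 thr1.b=2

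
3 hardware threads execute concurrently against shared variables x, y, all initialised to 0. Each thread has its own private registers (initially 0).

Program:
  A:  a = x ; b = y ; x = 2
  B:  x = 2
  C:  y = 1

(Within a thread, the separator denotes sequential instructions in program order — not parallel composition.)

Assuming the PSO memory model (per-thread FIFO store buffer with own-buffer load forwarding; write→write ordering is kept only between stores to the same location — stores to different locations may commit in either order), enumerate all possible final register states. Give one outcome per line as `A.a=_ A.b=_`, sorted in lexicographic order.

A.a=0 A.b=0
A.a=0 A.b=1
A.a=2 A.b=0
A.a=2 A.b=1

outcome vector order: (A.a,A.b)
|PSO outcomes| = 4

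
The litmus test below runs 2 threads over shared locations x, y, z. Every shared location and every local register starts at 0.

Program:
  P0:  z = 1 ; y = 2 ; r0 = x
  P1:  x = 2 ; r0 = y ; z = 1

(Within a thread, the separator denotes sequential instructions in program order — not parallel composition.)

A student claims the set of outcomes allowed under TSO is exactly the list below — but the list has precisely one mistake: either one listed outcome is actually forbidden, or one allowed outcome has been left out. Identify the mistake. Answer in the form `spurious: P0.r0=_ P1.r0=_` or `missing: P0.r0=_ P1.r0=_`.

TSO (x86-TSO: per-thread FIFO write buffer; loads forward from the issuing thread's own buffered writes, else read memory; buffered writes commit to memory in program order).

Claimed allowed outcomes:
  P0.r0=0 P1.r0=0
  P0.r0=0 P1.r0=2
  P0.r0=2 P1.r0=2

outcome vector order: (P0.r0,P1.r0)
TSO: 4 outcomes — {<0 0>, <0 2>, <2 0>, <2 2>}
TSO∖claimed = {<2 0>}

missing: P0.r0=2 P1.r0=0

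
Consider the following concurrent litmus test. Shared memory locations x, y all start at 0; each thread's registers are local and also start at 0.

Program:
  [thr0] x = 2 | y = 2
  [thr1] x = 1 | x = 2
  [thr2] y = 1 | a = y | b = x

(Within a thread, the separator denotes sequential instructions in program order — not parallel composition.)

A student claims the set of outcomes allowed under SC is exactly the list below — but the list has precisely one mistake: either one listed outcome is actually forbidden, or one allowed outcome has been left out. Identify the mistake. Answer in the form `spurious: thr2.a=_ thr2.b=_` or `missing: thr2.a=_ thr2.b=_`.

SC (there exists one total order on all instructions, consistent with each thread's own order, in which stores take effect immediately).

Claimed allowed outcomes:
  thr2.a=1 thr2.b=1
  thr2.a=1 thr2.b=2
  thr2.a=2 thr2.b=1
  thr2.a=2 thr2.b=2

outcome vector order: (thr2.a,thr2.b)
SC (5): (1,0) (1,1) (1,2) (2,1) (2,2)
SC∖claimed = {(1,0)}

missing: thr2.a=1 thr2.b=0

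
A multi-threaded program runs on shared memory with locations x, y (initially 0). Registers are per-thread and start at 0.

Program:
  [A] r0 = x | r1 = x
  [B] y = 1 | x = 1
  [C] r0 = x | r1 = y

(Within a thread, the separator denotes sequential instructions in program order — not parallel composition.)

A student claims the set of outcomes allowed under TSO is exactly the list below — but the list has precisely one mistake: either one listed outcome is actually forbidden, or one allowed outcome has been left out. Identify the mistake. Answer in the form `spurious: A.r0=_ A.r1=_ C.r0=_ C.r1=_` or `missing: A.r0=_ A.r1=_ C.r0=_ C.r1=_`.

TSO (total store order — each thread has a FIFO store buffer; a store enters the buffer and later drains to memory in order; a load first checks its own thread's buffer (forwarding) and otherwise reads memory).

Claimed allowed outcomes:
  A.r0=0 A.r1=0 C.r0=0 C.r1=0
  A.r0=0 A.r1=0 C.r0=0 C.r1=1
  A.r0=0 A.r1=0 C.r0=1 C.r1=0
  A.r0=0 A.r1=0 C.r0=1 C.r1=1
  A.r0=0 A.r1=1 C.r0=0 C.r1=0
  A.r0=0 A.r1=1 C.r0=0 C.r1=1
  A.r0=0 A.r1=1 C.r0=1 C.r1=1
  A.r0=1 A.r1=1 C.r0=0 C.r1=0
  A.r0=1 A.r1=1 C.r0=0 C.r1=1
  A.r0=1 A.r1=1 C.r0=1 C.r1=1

spurious: A.r0=0 A.r1=0 C.r0=1 C.r1=0

outcome vector order: (A.r0,A.r1,C.r0,C.r1)
TSO (9): <0 0 0 0> <0 0 0 1> <0 0 1 1> <0 1 0 0> <0 1 0 1> <0 1 1 1> <1 1 0 0> <1 1 0 1> <1 1 1 1>
claimed∖TSO = {<0 0 1 0>}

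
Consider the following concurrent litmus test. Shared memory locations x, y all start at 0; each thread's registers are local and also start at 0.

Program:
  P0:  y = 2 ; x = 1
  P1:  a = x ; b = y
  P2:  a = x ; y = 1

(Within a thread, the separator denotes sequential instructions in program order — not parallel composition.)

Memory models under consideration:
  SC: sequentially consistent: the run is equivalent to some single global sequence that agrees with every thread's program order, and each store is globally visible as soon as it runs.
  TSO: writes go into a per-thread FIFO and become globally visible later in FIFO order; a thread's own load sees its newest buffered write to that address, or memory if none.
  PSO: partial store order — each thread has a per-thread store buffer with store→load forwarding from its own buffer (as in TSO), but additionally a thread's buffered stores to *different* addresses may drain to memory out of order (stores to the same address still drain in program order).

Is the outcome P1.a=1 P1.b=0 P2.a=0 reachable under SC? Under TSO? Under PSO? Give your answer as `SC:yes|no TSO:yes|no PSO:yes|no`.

outcome vector order: (P1.a,P1.b,P2.a)
under SC → 000, 001, 010, 011, 020, 021, 110, 111, 120, 121
under TSO → 000, 001, 010, 011, 020, 021, 110, 111, 120, 121
under PSO → 000, 001, 010, 011, 020, 021, 100, 101, 110, 111, 120, 121
target 100 ∈ {PSO}

SC:no TSO:no PSO:yes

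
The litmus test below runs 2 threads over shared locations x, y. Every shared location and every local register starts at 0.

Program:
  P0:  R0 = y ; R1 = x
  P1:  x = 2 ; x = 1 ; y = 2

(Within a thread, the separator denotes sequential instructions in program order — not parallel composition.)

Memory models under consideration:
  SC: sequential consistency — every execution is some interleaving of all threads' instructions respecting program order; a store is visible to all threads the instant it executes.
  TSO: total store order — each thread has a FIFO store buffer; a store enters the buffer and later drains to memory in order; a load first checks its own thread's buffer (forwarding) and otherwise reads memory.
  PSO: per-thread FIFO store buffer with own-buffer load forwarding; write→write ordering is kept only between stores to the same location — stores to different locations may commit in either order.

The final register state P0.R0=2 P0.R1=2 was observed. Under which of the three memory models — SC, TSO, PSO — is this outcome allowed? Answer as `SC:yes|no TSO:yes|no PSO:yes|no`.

outcome vector order: (P0.R0,P0.R1)
SC (4): <0 0> <0 1> <0 2> <2 1>
TSO (4): <0 0> <0 1> <0 2> <2 1>
PSO (6): <0 0> <0 1> <0 2> <2 0> <2 1> <2 2>
target <2 2> ∈ {PSO}

SC:no TSO:no PSO:yes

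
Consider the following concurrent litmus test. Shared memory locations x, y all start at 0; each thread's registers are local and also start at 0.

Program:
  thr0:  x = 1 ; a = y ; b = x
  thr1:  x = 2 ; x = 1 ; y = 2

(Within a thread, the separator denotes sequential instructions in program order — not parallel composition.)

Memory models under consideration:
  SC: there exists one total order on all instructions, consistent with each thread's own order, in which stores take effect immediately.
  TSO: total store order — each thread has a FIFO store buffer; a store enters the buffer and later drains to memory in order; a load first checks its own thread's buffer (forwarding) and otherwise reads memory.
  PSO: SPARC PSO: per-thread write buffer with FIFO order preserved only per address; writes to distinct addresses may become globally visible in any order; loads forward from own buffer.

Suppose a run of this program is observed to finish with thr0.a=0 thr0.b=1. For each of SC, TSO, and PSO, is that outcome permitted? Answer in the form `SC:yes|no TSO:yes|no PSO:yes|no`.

SC:yes TSO:yes PSO:yes

outcome vector order: (thr0.a,thr0.b)
under SC → 0/1, 0/2, 2/1
under TSO → 0/1, 0/2, 2/1
under PSO → 0/1, 0/2, 2/1, 2/2
target 0/1 ∈ {SC,TSO,PSO}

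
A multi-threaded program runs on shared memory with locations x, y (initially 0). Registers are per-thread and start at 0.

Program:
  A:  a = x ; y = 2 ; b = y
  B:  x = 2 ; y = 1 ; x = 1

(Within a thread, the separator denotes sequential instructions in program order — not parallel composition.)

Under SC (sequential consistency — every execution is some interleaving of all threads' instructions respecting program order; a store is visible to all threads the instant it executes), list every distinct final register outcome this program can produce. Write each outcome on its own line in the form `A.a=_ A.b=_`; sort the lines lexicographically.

A.a=0 A.b=1
A.a=0 A.b=2
A.a=1 A.b=2
A.a=2 A.b=1
A.a=2 A.b=2

outcome vector order: (A.a,A.b)
|SC outcomes| = 5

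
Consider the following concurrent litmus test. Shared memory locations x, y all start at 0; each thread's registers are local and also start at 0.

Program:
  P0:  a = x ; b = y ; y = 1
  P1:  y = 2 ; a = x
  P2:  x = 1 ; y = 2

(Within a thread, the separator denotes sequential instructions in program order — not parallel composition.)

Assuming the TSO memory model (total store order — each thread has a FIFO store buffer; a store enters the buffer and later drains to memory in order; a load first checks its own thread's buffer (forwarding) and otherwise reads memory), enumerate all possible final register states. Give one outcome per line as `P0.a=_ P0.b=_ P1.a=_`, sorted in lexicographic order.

P0.a=0 P0.b=0 P1.a=0
P0.a=0 P0.b=0 P1.a=1
P0.a=0 P0.b=2 P1.a=0
P0.a=0 P0.b=2 P1.a=1
P0.a=1 P0.b=0 P1.a=0
P0.a=1 P0.b=0 P1.a=1
P0.a=1 P0.b=2 P1.a=0
P0.a=1 P0.b=2 P1.a=1

outcome vector order: (P0.a,P0.b,P1.a)
|TSO outcomes| = 8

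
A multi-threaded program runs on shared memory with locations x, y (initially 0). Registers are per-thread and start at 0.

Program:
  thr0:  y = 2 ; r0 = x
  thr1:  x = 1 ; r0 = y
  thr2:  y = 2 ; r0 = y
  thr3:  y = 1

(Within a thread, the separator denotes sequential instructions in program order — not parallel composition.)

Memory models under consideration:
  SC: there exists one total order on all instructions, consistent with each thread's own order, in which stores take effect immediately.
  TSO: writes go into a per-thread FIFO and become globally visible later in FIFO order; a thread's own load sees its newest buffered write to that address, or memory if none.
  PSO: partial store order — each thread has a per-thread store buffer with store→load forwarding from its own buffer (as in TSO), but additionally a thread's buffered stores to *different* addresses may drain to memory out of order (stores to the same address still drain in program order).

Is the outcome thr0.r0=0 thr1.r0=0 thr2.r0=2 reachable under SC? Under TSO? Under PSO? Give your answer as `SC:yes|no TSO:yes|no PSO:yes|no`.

SC:no TSO:yes PSO:yes

outcome vector order: (thr0.r0,thr1.r0,thr2.r0)
[SC] allowed = {0/1/1, 0/1/2, 0/2/1, 0/2/2, 1/0/1, 1/0/2, 1/1/1, 1/1/2, 1/2/1, 1/2/2}
[TSO] allowed = {0/0/1, 0/0/2, 0/1/1, 0/1/2, 0/2/1, 0/2/2, 1/0/1, 1/0/2, 1/1/1, 1/1/2, 1/2/1, 1/2/2}
[PSO] allowed = {0/0/1, 0/0/2, 0/1/1, 0/1/2, 0/2/1, 0/2/2, 1/0/1, 1/0/2, 1/1/1, 1/1/2, 1/2/1, 1/2/2}
target 0/0/2 ∈ {TSO,PSO}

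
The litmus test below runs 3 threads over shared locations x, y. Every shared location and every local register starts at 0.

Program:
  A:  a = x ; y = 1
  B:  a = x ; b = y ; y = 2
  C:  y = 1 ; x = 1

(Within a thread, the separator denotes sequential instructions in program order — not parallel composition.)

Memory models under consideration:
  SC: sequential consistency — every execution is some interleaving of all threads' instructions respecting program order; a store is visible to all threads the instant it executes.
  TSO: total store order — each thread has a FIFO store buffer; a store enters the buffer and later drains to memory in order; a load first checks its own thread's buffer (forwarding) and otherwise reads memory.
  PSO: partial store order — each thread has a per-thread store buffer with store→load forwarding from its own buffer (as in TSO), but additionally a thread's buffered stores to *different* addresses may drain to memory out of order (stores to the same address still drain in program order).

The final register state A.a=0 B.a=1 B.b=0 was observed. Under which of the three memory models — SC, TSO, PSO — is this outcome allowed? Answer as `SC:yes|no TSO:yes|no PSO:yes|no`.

SC:no TSO:no PSO:yes

outcome vector order: (A.a,B.a,B.b)
under SC → 0/0/0 0/0/1 0/1/1 1/0/0 1/0/1 1/1/1
under TSO → 0/0/0 0/0/1 0/1/1 1/0/0 1/0/1 1/1/1
under PSO → 0/0/0 0/0/1 0/1/0 0/1/1 1/0/0 1/0/1 1/1/0 1/1/1
target 0/1/0 ∈ {PSO}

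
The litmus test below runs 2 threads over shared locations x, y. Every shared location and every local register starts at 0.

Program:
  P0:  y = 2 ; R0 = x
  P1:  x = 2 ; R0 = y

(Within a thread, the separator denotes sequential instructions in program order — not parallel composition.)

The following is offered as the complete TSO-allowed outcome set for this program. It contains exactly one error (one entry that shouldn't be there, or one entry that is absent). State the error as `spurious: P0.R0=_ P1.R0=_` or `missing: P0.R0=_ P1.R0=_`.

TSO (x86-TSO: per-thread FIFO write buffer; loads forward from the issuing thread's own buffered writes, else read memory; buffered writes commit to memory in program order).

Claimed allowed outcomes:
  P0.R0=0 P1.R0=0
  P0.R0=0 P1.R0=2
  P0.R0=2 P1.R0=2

missing: P0.R0=2 P1.R0=0

outcome vector order: (P0.R0,P1.R0)
under TSO → 00, 02, 20, 22
TSO∖claimed = {20}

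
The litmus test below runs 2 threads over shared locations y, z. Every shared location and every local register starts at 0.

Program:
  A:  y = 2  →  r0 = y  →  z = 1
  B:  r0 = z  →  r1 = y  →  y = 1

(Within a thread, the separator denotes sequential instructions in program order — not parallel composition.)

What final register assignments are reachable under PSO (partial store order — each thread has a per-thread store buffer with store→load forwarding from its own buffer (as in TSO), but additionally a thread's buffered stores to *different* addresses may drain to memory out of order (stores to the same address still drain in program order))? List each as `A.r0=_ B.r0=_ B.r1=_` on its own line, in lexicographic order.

outcome vector order: (A.r0,B.r0,B.r1)
|PSO outcomes| = 6

A.r0=1 B.r0=0 B.r1=0
A.r0=1 B.r0=0 B.r1=2
A.r0=2 B.r0=0 B.r1=0
A.r0=2 B.r0=0 B.r1=2
A.r0=2 B.r0=1 B.r1=0
A.r0=2 B.r0=1 B.r1=2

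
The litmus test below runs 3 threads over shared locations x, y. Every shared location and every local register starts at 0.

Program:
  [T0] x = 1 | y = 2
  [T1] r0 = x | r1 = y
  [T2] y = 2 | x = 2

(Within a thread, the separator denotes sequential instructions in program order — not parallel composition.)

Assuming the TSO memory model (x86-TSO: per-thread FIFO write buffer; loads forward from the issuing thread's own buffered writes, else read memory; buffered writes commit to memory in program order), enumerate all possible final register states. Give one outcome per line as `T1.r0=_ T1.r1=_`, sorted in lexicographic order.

T1.r0=0 T1.r1=0
T1.r0=0 T1.r1=2
T1.r0=1 T1.r1=0
T1.r0=1 T1.r1=2
T1.r0=2 T1.r1=2

outcome vector order: (T1.r0,T1.r1)
|TSO outcomes| = 5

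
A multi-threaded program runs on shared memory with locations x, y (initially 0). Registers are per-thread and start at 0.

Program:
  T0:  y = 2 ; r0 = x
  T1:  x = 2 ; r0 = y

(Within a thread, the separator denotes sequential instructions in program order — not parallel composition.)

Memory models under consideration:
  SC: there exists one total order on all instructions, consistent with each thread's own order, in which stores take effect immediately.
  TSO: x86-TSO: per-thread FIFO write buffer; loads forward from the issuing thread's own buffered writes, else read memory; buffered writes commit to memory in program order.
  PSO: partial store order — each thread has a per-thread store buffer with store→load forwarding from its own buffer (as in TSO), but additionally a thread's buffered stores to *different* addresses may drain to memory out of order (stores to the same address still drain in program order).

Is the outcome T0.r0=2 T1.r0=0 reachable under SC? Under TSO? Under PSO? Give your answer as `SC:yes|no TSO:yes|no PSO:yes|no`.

outcome vector order: (T0.r0,T1.r0)
under SC → 02 20 22
under TSO → 00 02 20 22
under PSO → 00 02 20 22
target 20 ∈ {SC,TSO,PSO}

SC:yes TSO:yes PSO:yes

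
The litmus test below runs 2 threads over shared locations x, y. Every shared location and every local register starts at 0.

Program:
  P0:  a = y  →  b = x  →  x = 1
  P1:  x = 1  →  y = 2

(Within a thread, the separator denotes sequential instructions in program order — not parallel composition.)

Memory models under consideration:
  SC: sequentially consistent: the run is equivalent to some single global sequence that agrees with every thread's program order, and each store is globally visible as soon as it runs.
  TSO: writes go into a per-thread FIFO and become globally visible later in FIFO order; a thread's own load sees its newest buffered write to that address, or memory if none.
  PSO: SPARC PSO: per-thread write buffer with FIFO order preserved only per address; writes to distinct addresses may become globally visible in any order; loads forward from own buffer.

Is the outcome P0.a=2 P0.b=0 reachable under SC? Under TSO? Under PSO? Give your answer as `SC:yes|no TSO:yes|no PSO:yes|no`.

outcome vector order: (P0.a,P0.b)
SC: 3 outcomes — {(0,0) (0,1) (2,1)}
TSO: 3 outcomes — {(0,0) (0,1) (2,1)}
PSO: 4 outcomes — {(0,0) (0,1) (2,0) (2,1)}
target (2,0) ∈ {PSO}

SC:no TSO:no PSO:yes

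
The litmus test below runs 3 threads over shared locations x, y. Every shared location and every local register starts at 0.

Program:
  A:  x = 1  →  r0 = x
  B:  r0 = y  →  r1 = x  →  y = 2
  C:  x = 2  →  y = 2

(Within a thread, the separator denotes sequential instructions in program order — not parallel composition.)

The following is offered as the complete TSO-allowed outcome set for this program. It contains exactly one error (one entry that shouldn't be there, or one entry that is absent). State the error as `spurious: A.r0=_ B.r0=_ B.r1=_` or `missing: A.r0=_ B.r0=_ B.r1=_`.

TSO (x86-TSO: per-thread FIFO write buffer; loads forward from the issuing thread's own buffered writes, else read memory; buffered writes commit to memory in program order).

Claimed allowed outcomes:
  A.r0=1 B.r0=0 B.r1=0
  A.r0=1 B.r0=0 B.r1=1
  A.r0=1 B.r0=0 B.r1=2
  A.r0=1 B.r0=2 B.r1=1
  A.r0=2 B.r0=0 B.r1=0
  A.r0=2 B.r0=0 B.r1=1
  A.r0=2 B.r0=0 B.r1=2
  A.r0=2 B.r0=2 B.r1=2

outcome vector order: (A.r0,B.r0,B.r1)
TSO: 9 outcomes — {(1,0,0), (1,0,1), (1,0,2), (1,2,1), (1,2,2), (2,0,0), (2,0,1), (2,0,2), (2,2,2)}
TSO∖claimed = {(1,2,2)}

missing: A.r0=1 B.r0=2 B.r1=2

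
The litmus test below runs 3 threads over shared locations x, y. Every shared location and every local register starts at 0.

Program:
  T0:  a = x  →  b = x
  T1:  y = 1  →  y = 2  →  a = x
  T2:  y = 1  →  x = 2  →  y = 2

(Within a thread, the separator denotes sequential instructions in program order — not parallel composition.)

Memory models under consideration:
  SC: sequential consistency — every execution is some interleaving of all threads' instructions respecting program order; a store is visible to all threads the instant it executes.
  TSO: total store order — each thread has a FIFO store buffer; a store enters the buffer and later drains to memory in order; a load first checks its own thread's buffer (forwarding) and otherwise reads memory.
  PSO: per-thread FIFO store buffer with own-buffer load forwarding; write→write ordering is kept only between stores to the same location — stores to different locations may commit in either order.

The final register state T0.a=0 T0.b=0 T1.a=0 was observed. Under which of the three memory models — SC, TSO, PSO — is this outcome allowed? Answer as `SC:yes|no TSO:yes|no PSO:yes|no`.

SC:yes TSO:yes PSO:yes

outcome vector order: (T0.a,T0.b,T1.a)
SC: 6 outcomes — {(0,0,0) (0,0,2) (0,2,0) (0,2,2) (2,2,0) (2,2,2)}
TSO: 6 outcomes — {(0,0,0) (0,0,2) (0,2,0) (0,2,2) (2,2,0) (2,2,2)}
PSO: 6 outcomes — {(0,0,0) (0,0,2) (0,2,0) (0,2,2) (2,2,0) (2,2,2)}
target (0,0,0) ∈ {SC,TSO,PSO}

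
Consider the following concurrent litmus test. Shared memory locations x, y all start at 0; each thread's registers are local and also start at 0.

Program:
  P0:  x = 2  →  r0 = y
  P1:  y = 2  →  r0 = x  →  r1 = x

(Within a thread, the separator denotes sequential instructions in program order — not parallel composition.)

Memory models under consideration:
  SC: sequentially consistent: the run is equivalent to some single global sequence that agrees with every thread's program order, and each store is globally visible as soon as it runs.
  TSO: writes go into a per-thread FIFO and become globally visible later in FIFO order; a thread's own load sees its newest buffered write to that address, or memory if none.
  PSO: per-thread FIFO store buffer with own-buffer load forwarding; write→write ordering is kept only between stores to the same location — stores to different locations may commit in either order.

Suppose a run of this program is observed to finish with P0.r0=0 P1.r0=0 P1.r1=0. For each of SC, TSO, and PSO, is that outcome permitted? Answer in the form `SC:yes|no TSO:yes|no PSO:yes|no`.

outcome vector order: (P0.r0,P1.r0,P1.r1)
under SC → <0 2 2>; <2 0 0>; <2 0 2>; <2 2 2>
under TSO → <0 0 0>; <0 0 2>; <0 2 2>; <2 0 0>; <2 0 2>; <2 2 2>
under PSO → <0 0 0>; <0 0 2>; <0 2 2>; <2 0 0>; <2 0 2>; <2 2 2>
target <0 0 0> ∈ {TSO,PSO}

SC:no TSO:yes PSO:yes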